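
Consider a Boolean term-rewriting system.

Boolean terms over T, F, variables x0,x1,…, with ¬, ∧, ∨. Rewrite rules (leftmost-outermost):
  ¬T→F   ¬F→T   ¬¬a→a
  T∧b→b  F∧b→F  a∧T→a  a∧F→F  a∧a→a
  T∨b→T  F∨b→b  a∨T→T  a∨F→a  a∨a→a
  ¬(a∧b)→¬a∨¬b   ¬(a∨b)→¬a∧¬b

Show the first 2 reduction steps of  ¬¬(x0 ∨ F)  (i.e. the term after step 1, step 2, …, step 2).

Answer: after 2 steps: x0

Working:
  start: ¬¬(x0 ∨ F)
  →1  x0 ∨ F
  →2  x0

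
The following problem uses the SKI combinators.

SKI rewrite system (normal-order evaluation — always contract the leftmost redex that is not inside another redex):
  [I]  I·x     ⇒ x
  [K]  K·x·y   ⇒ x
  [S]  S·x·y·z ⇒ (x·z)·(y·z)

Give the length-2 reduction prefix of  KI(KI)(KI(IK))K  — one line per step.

Answer: after 2 steps: KI(IK)K

Derivation:
  start: KI(KI)(KI(IK))K
  →1  I(KI(IK))K
  →2  KI(IK)K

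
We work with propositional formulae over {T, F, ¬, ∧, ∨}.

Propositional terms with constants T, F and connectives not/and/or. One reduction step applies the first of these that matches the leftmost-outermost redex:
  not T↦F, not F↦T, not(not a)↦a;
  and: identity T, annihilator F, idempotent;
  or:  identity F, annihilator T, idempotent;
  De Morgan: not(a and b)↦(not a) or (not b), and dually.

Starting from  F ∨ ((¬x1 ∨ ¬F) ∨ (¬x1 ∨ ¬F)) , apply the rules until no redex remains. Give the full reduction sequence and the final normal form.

Answer: normal form = T  (in 4 steps)

Derivation:
  start: F ∨ ((¬x1 ∨ ¬F) ∨ (¬x1 ∨ ¬F))
  step 1: (¬x1 ∨ ¬F) ∨ (¬x1 ∨ ¬F)
  step 2: ¬x1 ∨ ¬F
  step 3: ¬x1 ∨ T
  step 4: T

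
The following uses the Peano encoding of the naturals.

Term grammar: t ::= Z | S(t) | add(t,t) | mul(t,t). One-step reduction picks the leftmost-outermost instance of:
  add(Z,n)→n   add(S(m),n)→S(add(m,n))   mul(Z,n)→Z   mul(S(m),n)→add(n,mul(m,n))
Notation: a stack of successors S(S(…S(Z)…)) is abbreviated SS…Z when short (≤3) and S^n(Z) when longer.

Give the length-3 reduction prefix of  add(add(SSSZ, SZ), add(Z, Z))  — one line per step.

Answer: after 3 steps: S(add(S(add(SZ, SZ)), add(Z, Z)))

Reduction:
  start: add(add(SSSZ, SZ), add(Z, Z))
  [1] add(S(add(SSZ, SZ)), add(Z, Z))
  [2] S(add(add(SSZ, SZ), add(Z, Z)))
  [3] S(add(S(add(SZ, SZ)), add(Z, Z)))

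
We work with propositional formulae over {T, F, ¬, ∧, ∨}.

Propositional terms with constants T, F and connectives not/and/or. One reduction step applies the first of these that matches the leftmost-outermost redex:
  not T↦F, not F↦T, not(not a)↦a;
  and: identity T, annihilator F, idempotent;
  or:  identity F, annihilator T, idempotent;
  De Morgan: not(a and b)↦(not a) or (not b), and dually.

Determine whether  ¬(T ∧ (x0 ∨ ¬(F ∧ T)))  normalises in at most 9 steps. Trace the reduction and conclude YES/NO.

Answer: YES — reaches normal form F in 7 ≤ 9 steps

Working:
  start: ¬(T ∧ (x0 ∨ ¬(F ∧ T)))
  →1  ¬T ∨ ¬(x0 ∨ ¬(F ∧ T))
  →2  F ∨ ¬(x0 ∨ ¬(F ∧ T))
  →3  ¬(x0 ∨ ¬(F ∧ T))
  →4  ¬x0 ∧ ¬¬(F ∧ T)
  →5  ¬x0 ∧ (F ∧ T)
  →6  ¬x0 ∧ F
  →7  F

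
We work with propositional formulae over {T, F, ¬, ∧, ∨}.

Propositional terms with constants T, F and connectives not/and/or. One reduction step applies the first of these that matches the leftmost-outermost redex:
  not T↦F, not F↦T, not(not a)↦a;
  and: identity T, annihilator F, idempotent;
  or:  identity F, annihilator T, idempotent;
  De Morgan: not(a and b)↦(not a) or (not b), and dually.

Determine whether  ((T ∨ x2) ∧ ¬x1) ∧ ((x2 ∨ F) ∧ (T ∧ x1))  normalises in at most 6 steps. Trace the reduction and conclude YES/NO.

Answer: YES — reaches normal form ¬x1 ∧ (x2 ∧ x1) in 4 ≤ 6 steps

Derivation:
  start: ((T ∨ x2) ∧ ¬x1) ∧ ((x2 ∨ F) ∧ (T ∧ x1))
  →1  (T ∧ ¬x1) ∧ ((x2 ∨ F) ∧ (T ∧ x1))
  →2  ¬x1 ∧ ((x2 ∨ F) ∧ (T ∧ x1))
  →3  ¬x1 ∧ (x2 ∧ (T ∧ x1))
  →4  ¬x1 ∧ (x2 ∧ x1)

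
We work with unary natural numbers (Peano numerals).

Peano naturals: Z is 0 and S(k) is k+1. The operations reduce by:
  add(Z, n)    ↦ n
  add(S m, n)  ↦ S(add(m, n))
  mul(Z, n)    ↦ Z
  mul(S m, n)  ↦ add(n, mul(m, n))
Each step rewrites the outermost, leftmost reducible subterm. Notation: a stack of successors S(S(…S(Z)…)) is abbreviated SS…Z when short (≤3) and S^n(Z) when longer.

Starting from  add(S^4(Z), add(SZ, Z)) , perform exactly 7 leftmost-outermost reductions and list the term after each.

Answer: after 7 steps: S^5(Z)

Derivation:
  start: add(S^4(Z), add(SZ, Z))
  [1] S(add(SSSZ, add(SZ, Z)))
  [2] S(S(add(SSZ, add(SZ, Z))))
  [3] S(S(S(add(SZ, add(SZ, Z)))))
  [4] S(S(S(S(add(Z, add(SZ, Z))))))
  [5] S(S(S(S(add(SZ, Z)))))
  [6] S(S(S(S(S(add(Z, Z))))))
  [7] S^5(Z)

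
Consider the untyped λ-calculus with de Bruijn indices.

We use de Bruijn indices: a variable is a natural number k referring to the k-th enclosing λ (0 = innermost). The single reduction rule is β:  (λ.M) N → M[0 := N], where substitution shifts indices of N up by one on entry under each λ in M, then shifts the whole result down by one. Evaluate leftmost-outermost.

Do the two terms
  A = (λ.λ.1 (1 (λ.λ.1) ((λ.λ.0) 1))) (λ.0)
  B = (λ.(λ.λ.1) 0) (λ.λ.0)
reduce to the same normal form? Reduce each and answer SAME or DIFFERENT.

Answer: SAME — A ⇓ λ.λ.λ.0, B ⇓ λ.λ.λ.0

Working:
Term A:
  start: (λ.λ.1 (1 (λ.λ.1) ((λ.λ.0) 1))) (λ.0)
  [1] λ.(λ.0) ((λ.0) (λ.λ.1) ((λ.λ.0) (λ.0)))
  [2] λ.(λ.0) (λ.λ.1) ((λ.λ.0) (λ.0))
  [3] λ.(λ.λ.1) ((λ.λ.0) (λ.0))
  [4] λ.λ.(λ.λ.0) (λ.0)
  [5] λ.λ.λ.0

Term B:
  start: (λ.(λ.λ.1) 0) (λ.λ.0)
  [1] (λ.λ.1) (λ.λ.0)
  [2] λ.λ.λ.0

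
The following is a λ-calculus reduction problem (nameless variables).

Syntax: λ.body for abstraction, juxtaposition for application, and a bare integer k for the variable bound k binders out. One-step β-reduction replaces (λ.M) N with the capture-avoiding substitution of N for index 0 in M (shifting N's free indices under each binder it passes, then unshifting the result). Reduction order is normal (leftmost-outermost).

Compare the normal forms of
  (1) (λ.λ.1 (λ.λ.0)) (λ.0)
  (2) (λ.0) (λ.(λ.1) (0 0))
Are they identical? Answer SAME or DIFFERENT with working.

Term A:
  start: (λ.λ.1 (λ.λ.0)) (λ.0)
  step 1: λ.(λ.0) (λ.λ.0)
  step 2: λ.λ.λ.0

Term B:
  start: (λ.0) (λ.(λ.1) (0 0))
  step 1: λ.(λ.1) (0 0)
  step 2: λ.0

Answer: DIFFERENT — A ⇓ λ.λ.λ.0, B ⇓ λ.0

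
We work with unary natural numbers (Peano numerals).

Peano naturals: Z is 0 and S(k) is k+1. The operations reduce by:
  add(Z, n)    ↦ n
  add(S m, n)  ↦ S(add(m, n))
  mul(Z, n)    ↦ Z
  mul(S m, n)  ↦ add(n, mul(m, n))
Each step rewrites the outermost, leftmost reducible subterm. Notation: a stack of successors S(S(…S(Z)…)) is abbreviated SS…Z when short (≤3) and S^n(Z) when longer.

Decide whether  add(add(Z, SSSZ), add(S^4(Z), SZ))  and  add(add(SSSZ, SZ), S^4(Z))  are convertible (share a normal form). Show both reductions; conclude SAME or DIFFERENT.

Answer: SAME — A ⇓ S^8(Z), B ⇓ S^8(Z)

Working:
Term A:
  start: add(add(Z, SSSZ), add(S^4(Z), SZ))
  step 1: add(SSSZ, add(S^4(Z), SZ))
  step 2: S(add(SSZ, add(S^4(Z), SZ)))
  step 3: S(S(add(SZ, add(S^4(Z), SZ))))
  step 4: S(S(S(add(Z, add(S^4(Z), SZ)))))
  step 5: S(S(S(add(S^4(Z), SZ))))
  step 6: S(S(S(S(add(SSSZ, SZ)))))
  step 7: S(S(S(S(S(add(SSZ, SZ))))))
  step 8: S(S(S(S(S(S(add(SZ, SZ)))))))
  step 9: S(S(S(S(S(S(S(add(Z, SZ))))))))
  step 10: S^8(Z)

Term B:
  start: add(add(SSSZ, SZ), S^4(Z))
  step 1: add(S(add(SSZ, SZ)), S^4(Z))
  step 2: S(add(add(SSZ, SZ), S^4(Z)))
  step 3: S(add(S(add(SZ, SZ)), S^4(Z)))
  step 4: S(S(add(add(SZ, SZ), S^4(Z))))
  step 5: S(S(add(S(add(Z, SZ)), S^4(Z))))
  step 6: S(S(S(add(add(Z, SZ), S^4(Z)))))
  step 7: S(S(S(add(SZ, S^4(Z)))))
  step 8: S(S(S(S(add(Z, S^4(Z))))))
  step 9: S^8(Z)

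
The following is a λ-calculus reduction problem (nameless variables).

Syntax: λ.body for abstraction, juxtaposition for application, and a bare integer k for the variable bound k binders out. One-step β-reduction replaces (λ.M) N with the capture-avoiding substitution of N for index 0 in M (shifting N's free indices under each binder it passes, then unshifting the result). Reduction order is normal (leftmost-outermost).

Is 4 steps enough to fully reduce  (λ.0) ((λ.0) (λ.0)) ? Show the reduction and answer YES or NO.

Answer: YES — reaches normal form λ.0 in 2 ≤ 4 steps

Derivation:
  start: (λ.0) ((λ.0) (λ.0))
  →1  (λ.0) (λ.0)
  →2  λ.0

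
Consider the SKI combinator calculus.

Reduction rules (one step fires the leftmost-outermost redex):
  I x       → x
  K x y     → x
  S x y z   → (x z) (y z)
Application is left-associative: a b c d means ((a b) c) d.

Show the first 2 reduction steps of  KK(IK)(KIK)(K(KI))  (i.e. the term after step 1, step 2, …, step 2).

Answer: after 2 steps: KIK

Derivation:
  start: KK(IK)(KIK)(K(KI))
  step 1: K(KIK)(K(KI))
  step 2: KIK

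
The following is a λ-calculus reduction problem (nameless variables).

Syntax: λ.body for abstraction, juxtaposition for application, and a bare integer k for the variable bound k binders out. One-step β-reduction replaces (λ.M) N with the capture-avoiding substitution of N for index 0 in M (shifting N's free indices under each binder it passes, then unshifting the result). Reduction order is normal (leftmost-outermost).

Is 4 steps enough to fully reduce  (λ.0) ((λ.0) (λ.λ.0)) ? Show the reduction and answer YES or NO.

  start: (λ.0) ((λ.0) (λ.λ.0))
  →1  (λ.0) (λ.λ.0)
  →2  λ.λ.0

Answer: YES — reaches normal form λ.λ.0 in 2 ≤ 4 steps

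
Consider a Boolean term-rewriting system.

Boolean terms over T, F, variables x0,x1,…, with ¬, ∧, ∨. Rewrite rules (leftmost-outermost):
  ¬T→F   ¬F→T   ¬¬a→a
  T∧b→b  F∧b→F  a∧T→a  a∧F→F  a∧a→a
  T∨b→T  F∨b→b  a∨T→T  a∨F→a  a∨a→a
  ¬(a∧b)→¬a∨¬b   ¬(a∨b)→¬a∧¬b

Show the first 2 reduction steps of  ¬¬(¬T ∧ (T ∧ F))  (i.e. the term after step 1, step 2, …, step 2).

Answer: after 2 steps: F ∧ (T ∧ F)

Derivation:
  start: ¬¬(¬T ∧ (T ∧ F))
  step 1: ¬T ∧ (T ∧ F)
  step 2: F ∧ (T ∧ F)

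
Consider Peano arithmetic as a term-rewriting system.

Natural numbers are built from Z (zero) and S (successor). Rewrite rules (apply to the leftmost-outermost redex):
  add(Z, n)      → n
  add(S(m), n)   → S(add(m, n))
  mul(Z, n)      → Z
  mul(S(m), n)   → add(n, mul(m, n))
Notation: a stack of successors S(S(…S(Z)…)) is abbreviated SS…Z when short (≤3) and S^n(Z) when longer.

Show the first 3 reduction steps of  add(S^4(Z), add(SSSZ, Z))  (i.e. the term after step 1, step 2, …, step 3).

Answer: after 3 steps: S(S(S(add(SZ, add(SSSZ, Z)))))

Reduction:
  start: add(S^4(Z), add(SSSZ, Z))
  step 1: S(add(SSSZ, add(SSSZ, Z)))
  step 2: S(S(add(SSZ, add(SSSZ, Z))))
  step 3: S(S(S(add(SZ, add(SSSZ, Z)))))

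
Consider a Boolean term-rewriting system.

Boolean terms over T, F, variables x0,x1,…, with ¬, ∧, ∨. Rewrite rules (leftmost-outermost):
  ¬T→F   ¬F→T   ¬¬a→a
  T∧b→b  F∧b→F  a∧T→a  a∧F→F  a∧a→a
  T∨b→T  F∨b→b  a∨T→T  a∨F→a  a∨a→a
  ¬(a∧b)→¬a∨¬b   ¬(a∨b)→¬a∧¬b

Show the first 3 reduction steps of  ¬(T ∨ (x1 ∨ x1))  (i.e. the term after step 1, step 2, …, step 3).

Answer: after 3 steps: F

Working:
  start: ¬(T ∨ (x1 ∨ x1))
  [1] ¬T ∧ ¬(x1 ∨ x1)
  [2] F ∧ ¬(x1 ∨ x1)
  [3] F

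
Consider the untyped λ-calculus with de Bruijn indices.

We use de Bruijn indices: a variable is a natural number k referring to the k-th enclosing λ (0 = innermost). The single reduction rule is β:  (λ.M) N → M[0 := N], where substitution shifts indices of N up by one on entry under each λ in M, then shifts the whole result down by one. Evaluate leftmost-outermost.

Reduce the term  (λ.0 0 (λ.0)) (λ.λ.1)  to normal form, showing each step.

Answer: normal form = λ.λ.1  (in 3 steps)

Derivation:
  start: (λ.0 0 (λ.0)) (λ.λ.1)
  [1] (λ.λ.1) (λ.λ.1) (λ.0)
  [2] (λ.λ.λ.1) (λ.0)
  [3] λ.λ.1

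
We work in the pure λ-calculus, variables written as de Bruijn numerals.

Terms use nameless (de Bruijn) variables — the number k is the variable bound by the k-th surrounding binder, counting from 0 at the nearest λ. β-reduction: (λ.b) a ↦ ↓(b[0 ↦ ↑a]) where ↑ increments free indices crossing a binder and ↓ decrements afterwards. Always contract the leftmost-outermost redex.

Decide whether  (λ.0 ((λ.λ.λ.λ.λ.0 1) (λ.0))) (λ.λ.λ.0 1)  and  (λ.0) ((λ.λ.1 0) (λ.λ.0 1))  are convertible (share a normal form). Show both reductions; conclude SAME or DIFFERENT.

Term A:
  start: (λ.0 ((λ.λ.λ.λ.λ.0 1) (λ.0))) (λ.λ.λ.0 1)
  step 1: (λ.λ.λ.0 1) ((λ.λ.λ.λ.λ.0 1) (λ.0))
  step 2: λ.λ.0 1

Term B:
  start: (λ.0) ((λ.λ.1 0) (λ.λ.0 1))
  step 1: (λ.λ.1 0) (λ.λ.0 1)
  step 2: λ.(λ.λ.0 1) 0
  step 3: λ.λ.0 1

Answer: SAME — A ⇓ λ.λ.0 1, B ⇓ λ.λ.0 1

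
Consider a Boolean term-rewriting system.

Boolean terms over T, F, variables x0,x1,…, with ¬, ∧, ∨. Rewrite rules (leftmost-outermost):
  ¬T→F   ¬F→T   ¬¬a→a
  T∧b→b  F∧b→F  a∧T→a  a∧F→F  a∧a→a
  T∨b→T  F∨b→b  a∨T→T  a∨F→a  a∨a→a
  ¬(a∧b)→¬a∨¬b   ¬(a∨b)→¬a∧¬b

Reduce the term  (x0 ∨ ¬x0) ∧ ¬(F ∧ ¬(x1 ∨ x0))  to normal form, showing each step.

Answer: normal form = x0 ∨ ¬x0  (in 4 steps)

Reduction:
  start: (x0 ∨ ¬x0) ∧ ¬(F ∧ ¬(x1 ∨ x0))
  →1  (x0 ∨ ¬x0) ∧ (¬F ∨ ¬¬(x1 ∨ x0))
  →2  (x0 ∨ ¬x0) ∧ (T ∨ ¬¬(x1 ∨ x0))
  →3  (x0 ∨ ¬x0) ∧ T
  →4  x0 ∨ ¬x0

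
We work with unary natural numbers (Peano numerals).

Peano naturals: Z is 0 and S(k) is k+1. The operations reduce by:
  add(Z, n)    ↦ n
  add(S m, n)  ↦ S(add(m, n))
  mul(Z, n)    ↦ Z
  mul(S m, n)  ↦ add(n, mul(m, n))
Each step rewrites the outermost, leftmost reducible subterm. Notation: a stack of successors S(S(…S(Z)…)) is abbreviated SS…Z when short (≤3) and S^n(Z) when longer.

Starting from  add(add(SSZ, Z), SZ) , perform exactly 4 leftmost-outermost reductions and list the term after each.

  start: add(add(SSZ, Z), SZ)
  →1  add(S(add(SZ, Z)), SZ)
  →2  S(add(add(SZ, Z), SZ))
  →3  S(add(S(add(Z, Z)), SZ))
  →4  S(S(add(add(Z, Z), SZ)))

Answer: after 4 steps: S(S(add(add(Z, Z), SZ)))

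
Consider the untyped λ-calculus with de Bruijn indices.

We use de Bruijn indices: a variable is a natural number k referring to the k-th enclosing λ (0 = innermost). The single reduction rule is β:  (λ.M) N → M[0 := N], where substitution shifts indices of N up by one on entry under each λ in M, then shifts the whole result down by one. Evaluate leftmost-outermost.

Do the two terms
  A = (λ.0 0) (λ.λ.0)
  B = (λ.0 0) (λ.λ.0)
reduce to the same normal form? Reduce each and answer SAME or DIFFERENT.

Term A:
  start: (λ.0 0) (λ.λ.0)
  →1  (λ.λ.0) (λ.λ.0)
  →2  λ.0

Term B:
  start: (λ.0 0) (λ.λ.0)
  →1  (λ.λ.0) (λ.λ.0)
  →2  λ.0

Answer: SAME — A ⇓ λ.0, B ⇓ λ.0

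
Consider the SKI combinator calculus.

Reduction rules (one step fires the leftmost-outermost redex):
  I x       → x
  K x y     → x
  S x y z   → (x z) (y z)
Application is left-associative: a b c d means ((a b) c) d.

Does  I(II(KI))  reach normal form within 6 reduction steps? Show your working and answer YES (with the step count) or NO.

Answer: YES — reaches normal form KI in 3 ≤ 6 steps

Working:
  start: I(II(KI))
  [1] II(KI)
  [2] I(KI)
  [3] KI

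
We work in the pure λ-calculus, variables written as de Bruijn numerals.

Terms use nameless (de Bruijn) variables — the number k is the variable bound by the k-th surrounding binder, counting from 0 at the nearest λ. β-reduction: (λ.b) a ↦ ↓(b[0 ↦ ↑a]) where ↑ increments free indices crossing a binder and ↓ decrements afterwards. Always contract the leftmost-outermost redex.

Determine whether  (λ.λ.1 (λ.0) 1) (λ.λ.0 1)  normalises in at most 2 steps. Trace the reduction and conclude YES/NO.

Answer: NO — after 2 steps the term is λ.(λ.0 (λ.0)) (λ.λ.0 1), not yet normal

Derivation:
  start: (λ.λ.1 (λ.0) 1) (λ.λ.0 1)
  →1  λ.(λ.λ.0 1) (λ.0) (λ.λ.0 1)
  →2  λ.(λ.0 (λ.0)) (λ.λ.0 1)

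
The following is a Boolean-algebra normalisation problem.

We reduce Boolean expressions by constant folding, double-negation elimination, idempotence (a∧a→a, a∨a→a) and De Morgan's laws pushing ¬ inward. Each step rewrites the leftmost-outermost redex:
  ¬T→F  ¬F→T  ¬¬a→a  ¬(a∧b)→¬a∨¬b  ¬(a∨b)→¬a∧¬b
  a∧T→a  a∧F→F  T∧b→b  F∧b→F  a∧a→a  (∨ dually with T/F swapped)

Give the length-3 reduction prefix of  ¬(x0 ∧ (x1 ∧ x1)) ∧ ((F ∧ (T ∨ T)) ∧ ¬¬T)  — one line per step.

  start: ¬(x0 ∧ (x1 ∧ x1)) ∧ ((F ∧ (T ∨ T)) ∧ ¬¬T)
  step 1: (¬x0 ∨ ¬(x1 ∧ x1)) ∧ ((F ∧ (T ∨ T)) ∧ ¬¬T)
  step 2: (¬x0 ∨ (¬x1 ∨ ¬x1)) ∧ ((F ∧ (T ∨ T)) ∧ ¬¬T)
  step 3: (¬x0 ∨ ¬x1) ∧ ((F ∧ (T ∨ T)) ∧ ¬¬T)

Answer: after 3 steps: (¬x0 ∨ ¬x1) ∧ ((F ∧ (T ∨ T)) ∧ ¬¬T)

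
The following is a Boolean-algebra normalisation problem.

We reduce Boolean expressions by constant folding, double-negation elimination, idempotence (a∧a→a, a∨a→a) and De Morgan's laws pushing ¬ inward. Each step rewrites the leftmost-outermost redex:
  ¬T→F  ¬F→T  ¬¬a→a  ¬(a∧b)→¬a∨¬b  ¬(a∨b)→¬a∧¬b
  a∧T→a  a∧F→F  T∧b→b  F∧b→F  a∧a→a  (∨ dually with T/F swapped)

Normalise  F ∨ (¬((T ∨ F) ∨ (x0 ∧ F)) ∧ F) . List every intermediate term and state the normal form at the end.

Answer: normal form = F  (in 2 steps)

Working:
  start: F ∨ (¬((T ∨ F) ∨ (x0 ∧ F)) ∧ F)
  step 1: ¬((T ∨ F) ∨ (x0 ∧ F)) ∧ F
  step 2: F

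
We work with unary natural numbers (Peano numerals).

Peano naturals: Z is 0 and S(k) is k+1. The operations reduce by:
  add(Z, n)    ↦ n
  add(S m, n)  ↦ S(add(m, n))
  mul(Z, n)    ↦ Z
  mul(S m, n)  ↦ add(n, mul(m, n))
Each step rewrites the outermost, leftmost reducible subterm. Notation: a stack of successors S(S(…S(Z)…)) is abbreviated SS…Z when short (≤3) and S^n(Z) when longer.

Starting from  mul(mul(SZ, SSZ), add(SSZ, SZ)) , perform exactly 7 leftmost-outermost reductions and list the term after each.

  start: mul(mul(SZ, SSZ), add(SSZ, SZ))
  [1] mul(add(SSZ, mul(Z, SSZ)), add(SSZ, SZ))
  [2] mul(S(add(SZ, mul(Z, SSZ))), add(SSZ, SZ))
  [3] add(add(SSZ, SZ), mul(add(SZ, mul(Z, SSZ)), add(SSZ, SZ)))
  [4] add(S(add(SZ, SZ)), mul(add(SZ, mul(Z, SSZ)), add(SSZ, SZ)))
  [5] S(add(add(SZ, SZ), mul(add(SZ, mul(Z, SSZ)), add(SSZ, SZ))))
  [6] S(add(S(add(Z, SZ)), mul(add(SZ, mul(Z, SSZ)), add(SSZ, SZ))))
  [7] S(S(add(add(Z, SZ), mul(add(SZ, mul(Z, SSZ)), add(SSZ, SZ)))))

Answer: after 7 steps: S(S(add(add(Z, SZ), mul(add(SZ, mul(Z, SSZ)), add(SSZ, SZ)))))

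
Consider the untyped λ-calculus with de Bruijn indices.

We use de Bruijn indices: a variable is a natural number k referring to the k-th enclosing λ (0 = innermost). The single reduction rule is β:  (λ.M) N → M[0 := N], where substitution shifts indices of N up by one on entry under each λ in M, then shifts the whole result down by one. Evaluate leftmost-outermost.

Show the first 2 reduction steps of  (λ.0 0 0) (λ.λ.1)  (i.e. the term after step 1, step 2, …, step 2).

  start: (λ.0 0 0) (λ.λ.1)
  →1  (λ.λ.1) (λ.λ.1) (λ.λ.1)
  →2  (λ.λ.λ.1) (λ.λ.1)

Answer: after 2 steps: (λ.λ.λ.1) (λ.λ.1)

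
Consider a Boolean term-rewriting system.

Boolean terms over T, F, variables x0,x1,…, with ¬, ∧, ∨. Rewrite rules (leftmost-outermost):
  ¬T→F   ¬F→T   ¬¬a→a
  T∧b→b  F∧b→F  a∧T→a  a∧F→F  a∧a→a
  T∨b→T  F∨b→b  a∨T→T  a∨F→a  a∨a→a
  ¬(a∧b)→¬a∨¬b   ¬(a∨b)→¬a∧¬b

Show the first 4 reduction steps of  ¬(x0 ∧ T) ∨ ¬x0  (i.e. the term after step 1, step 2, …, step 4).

Answer: after 4 steps: ¬x0

Derivation:
  start: ¬(x0 ∧ T) ∨ ¬x0
  [1] (¬x0 ∨ ¬T) ∨ ¬x0
  [2] (¬x0 ∨ F) ∨ ¬x0
  [3] ¬x0 ∨ ¬x0
  [4] ¬x0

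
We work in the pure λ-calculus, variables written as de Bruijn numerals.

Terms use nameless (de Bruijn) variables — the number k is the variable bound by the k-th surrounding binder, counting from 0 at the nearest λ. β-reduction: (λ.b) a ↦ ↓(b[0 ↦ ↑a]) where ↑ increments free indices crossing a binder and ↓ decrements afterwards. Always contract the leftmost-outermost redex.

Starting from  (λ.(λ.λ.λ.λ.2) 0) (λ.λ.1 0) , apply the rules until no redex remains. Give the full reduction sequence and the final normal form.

  start: (λ.(λ.λ.λ.λ.2) 0) (λ.λ.1 0)
  →1  (λ.λ.λ.λ.2) (λ.λ.1 0)
  →2  λ.λ.λ.2

Answer: normal form = λ.λ.λ.2  (in 2 steps)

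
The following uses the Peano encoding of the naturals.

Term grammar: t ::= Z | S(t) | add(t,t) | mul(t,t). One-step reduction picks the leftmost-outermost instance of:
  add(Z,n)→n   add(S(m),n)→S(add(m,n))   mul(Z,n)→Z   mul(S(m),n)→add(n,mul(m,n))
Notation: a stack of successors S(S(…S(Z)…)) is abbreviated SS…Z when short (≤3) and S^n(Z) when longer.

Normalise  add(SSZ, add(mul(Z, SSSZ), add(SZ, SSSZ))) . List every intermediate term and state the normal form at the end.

Answer: normal form = S^6(Z)  (in 7 steps)

Working:
  start: add(SSZ, add(mul(Z, SSSZ), add(SZ, SSSZ)))
  →1  S(add(SZ, add(mul(Z, SSSZ), add(SZ, SSSZ))))
  →2  S(S(add(Z, add(mul(Z, SSSZ), add(SZ, SSSZ)))))
  →3  S(S(add(mul(Z, SSSZ), add(SZ, SSSZ))))
  →4  S(S(add(Z, add(SZ, SSSZ))))
  →5  S(S(add(SZ, SSSZ)))
  →6  S(S(S(add(Z, SSSZ))))
  →7  S^6(Z)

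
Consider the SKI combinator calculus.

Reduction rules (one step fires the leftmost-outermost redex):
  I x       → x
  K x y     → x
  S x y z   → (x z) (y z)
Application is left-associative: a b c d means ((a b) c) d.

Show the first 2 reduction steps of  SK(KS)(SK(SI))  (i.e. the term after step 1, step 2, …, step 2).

  start: SK(KS)(SK(SI))
  [1] K(SK(SI))(KS(SK(SI)))
  [2] SK(SI)

Answer: after 2 steps: SK(SI)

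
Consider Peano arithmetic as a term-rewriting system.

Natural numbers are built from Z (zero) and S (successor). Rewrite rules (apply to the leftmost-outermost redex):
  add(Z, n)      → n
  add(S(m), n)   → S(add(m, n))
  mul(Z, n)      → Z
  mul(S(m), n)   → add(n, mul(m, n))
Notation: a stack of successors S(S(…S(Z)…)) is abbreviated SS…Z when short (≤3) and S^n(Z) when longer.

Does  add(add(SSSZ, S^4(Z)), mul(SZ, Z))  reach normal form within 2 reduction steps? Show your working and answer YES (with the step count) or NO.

Answer: NO — after 2 steps the term is S(add(add(SSZ, S^4(Z)), mul(SZ, Z))), not yet normal

Reduction:
  start: add(add(SSSZ, S^4(Z)), mul(SZ, Z))
  →1  add(S(add(SSZ, S^4(Z))), mul(SZ, Z))
  →2  S(add(add(SSZ, S^4(Z)), mul(SZ, Z)))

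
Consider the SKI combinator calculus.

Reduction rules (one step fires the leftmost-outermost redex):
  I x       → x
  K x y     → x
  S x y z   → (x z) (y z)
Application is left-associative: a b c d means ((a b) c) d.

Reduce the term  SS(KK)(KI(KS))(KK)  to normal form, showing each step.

Answer: normal form = K  (in 5 steps)

Derivation:
  start: SS(KK)(KI(KS))(KK)
  [1] S(KI(KS))(KK(KI(KS)))(KK)
  [2] KI(KS)(KK)(KK(KI(KS))(KK))
  [3] I(KK)(KK(KI(KS))(KK))
  [4] KK(KK(KI(KS))(KK))
  [5] K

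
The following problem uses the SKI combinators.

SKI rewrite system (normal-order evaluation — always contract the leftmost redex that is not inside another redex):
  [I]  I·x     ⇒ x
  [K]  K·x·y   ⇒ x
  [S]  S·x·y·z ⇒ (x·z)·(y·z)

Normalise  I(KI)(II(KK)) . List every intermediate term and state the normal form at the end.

  start: I(KI)(II(KK))
  →1  KI(II(KK))
  →2  I

Answer: normal form = I  (in 2 steps)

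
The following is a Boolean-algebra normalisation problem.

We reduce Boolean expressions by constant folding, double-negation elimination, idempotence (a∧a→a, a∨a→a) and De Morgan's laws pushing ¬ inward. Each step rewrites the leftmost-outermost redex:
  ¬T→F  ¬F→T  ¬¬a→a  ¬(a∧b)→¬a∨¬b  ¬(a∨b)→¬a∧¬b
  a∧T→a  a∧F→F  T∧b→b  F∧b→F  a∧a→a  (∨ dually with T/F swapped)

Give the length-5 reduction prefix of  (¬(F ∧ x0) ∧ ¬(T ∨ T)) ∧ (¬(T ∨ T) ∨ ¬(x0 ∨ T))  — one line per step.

Answer: after 5 steps: (¬T ∧ ¬T) ∧ (¬(T ∨ T) ∨ ¬(x0 ∨ T))

Working:
  start: (¬(F ∧ x0) ∧ ¬(T ∨ T)) ∧ (¬(T ∨ T) ∨ ¬(x0 ∨ T))
  [1] ((¬F ∨ ¬x0) ∧ ¬(T ∨ T)) ∧ (¬(T ∨ T) ∨ ¬(x0 ∨ T))
  [2] ((T ∨ ¬x0) ∧ ¬(T ∨ T)) ∧ (¬(T ∨ T) ∨ ¬(x0 ∨ T))
  [3] (T ∧ ¬(T ∨ T)) ∧ (¬(T ∨ T) ∨ ¬(x0 ∨ T))
  [4] ¬(T ∨ T) ∧ (¬(T ∨ T) ∨ ¬(x0 ∨ T))
  [5] (¬T ∧ ¬T) ∧ (¬(T ∨ T) ∨ ¬(x0 ∨ T))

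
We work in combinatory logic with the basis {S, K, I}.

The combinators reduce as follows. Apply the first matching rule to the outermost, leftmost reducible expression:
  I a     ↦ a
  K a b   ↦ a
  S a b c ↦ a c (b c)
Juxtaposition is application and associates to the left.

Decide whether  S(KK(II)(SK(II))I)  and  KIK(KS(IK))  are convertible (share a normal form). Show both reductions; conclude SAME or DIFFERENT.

Term A:
  start: S(KK(II)(SK(II))I)
  [1] S(K(SK(II))I)
  [2] S(SK(II))
  [3] S(SKI)

Term B:
  start: KIK(KS(IK))
  [1] I(KS(IK))
  [2] KS(IK)
  [3] S

Answer: DIFFERENT — A ⇓ S(SKI), B ⇓ S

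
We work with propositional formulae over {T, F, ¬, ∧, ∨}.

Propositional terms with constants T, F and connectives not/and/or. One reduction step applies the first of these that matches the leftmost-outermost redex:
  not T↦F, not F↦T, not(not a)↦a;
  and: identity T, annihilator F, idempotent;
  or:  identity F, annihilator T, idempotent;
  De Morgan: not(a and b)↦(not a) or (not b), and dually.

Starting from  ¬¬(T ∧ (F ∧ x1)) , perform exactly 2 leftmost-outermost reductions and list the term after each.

  start: ¬¬(T ∧ (F ∧ x1))
  step 1: T ∧ (F ∧ x1)
  step 2: F ∧ x1

Answer: after 2 steps: F ∧ x1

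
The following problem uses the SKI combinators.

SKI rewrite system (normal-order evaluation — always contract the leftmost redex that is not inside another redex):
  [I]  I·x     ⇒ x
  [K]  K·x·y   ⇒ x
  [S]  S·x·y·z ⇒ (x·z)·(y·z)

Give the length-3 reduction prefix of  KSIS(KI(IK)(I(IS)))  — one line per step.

  start: KSIS(KI(IK)(I(IS)))
  [1] SS(KI(IK)(I(IS)))
  [2] SS(I(I(IS)))
  [3] SS(I(IS))

Answer: after 3 steps: SS(I(IS))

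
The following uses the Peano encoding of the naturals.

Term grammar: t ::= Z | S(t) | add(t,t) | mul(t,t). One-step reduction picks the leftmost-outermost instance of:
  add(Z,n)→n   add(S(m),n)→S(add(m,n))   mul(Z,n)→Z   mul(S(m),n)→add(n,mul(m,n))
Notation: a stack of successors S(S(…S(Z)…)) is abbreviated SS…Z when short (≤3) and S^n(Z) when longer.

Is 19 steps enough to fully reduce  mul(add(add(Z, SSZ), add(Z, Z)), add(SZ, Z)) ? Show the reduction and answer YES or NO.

Answer: YES — reaches normal form SSZ in 16 ≤ 19 steps

Working:
  start: mul(add(add(Z, SSZ), add(Z, Z)), add(SZ, Z))
  step 1: mul(add(SSZ, add(Z, Z)), add(SZ, Z))
  step 2: mul(S(add(SZ, add(Z, Z))), add(SZ, Z))
  step 3: add(add(SZ, Z), mul(add(SZ, add(Z, Z)), add(SZ, Z)))
  step 4: add(S(add(Z, Z)), mul(add(SZ, add(Z, Z)), add(SZ, Z)))
  step 5: S(add(add(Z, Z), mul(add(SZ, add(Z, Z)), add(SZ, Z))))
  step 6: S(add(Z, mul(add(SZ, add(Z, Z)), add(SZ, Z))))
  step 7: S(mul(add(SZ, add(Z, Z)), add(SZ, Z)))
  step 8: S(mul(S(add(Z, add(Z, Z))), add(SZ, Z)))
  step 9: S(add(add(SZ, Z), mul(add(Z, add(Z, Z)), add(SZ, Z))))
  step 10: S(add(S(add(Z, Z)), mul(add(Z, add(Z, Z)), add(SZ, Z))))
  step 11: S(S(add(add(Z, Z), mul(add(Z, add(Z, Z)), add(SZ, Z)))))
  step 12: S(S(add(Z, mul(add(Z, add(Z, Z)), add(SZ, Z)))))
  step 13: S(S(mul(add(Z, add(Z, Z)), add(SZ, Z))))
  step 14: S(S(mul(add(Z, Z), add(SZ, Z))))
  step 15: S(S(mul(Z, add(SZ, Z))))
  step 16: SSZ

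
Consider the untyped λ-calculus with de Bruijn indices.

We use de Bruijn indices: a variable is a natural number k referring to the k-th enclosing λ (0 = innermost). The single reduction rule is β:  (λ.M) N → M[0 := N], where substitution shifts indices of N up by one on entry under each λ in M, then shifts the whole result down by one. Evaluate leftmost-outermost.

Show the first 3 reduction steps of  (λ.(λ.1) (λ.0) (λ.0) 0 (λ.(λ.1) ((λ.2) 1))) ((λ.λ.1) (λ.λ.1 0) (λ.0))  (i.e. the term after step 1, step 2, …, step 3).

  start: (λ.(λ.1) (λ.0) (λ.0) 0 (λ.(λ.1) ((λ.2) 1))) ((λ.λ.1) (λ.λ.1 0) (λ.0))
  step 1: (λ.(λ.λ.1) (λ.λ.1 0) (λ.0)) (λ.0) (λ.0) ((λ.λ.1) (λ.λ.1 0) (λ.0)) (λ.(λ.1) ((λ.(λ.λ.1) (λ.λ.1 0) (λ.0)) ((λ.λ.1) (λ.λ.1 0) (λ.0))))
  step 2: (λ.λ.1) (λ.λ.1 0) (λ.0) (λ.0) ((λ.λ.1) (λ.λ.1 0) (λ.0)) (λ.(λ.1) ((λ.(λ.λ.1) (λ.λ.1 0) (λ.0)) ((λ.λ.1) (λ.λ.1 0) (λ.0))))
  step 3: (λ.λ.λ.1 0) (λ.0) (λ.0) ((λ.λ.1) (λ.λ.1 0) (λ.0)) (λ.(λ.1) ((λ.(λ.λ.1) (λ.λ.1 0) (λ.0)) ((λ.λ.1) (λ.λ.1 0) (λ.0))))

Answer: after 3 steps: (λ.λ.λ.1 0) (λ.0) (λ.0) ((λ.λ.1) (λ.λ.1 0) (λ.0)) (λ.(λ.1) ((λ.(λ.λ.1) (λ.λ.1 0) (λ.0)) ((λ.λ.1) (λ.λ.1 0) (λ.0))))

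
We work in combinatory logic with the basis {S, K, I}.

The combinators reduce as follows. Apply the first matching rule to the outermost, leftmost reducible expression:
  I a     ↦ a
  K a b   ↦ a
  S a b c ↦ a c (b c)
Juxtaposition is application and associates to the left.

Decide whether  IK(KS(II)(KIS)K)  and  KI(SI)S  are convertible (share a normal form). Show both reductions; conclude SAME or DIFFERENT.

Answer: DIFFERENT — A ⇓ K(SIK), B ⇓ S

Reduction:
Term A:
  start: IK(KS(II)(KIS)K)
  →1  K(KS(II)(KIS)K)
  →2  K(S(KIS)K)
  →3  K(SIK)

Term B:
  start: KI(SI)S
  →1  IS
  →2  S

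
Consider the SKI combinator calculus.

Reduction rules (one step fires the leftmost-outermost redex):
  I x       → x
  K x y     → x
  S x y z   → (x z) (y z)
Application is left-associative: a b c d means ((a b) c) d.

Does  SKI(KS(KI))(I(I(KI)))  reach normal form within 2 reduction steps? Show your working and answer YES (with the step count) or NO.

  start: SKI(KS(KI))(I(I(KI)))
  step 1: K(KS(KI))(I(KS(KI)))(I(I(KI)))
  step 2: KS(KI)(I(I(KI)))

Answer: NO — after 2 steps the term is KS(KI)(I(I(KI))), not yet normal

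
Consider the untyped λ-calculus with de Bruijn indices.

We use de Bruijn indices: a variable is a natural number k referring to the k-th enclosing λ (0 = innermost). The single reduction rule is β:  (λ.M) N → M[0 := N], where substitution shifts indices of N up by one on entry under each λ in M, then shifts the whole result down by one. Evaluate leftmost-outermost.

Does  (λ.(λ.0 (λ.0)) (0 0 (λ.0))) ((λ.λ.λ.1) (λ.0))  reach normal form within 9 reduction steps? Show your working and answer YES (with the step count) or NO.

Answer: YES — reaches normal form λ.λ.0 in 7 ≤ 9 steps

Reduction:
  start: (λ.(λ.0 (λ.0)) (0 0 (λ.0))) ((λ.λ.λ.1) (λ.0))
  step 1: (λ.0 (λ.0)) ((λ.λ.λ.1) (λ.0) ((λ.λ.λ.1) (λ.0)) (λ.0))
  step 2: (λ.λ.λ.1) (λ.0) ((λ.λ.λ.1) (λ.0)) (λ.0) (λ.0)
  step 3: (λ.λ.1) ((λ.λ.λ.1) (λ.0)) (λ.0) (λ.0)
  step 4: (λ.(λ.λ.λ.1) (λ.0)) (λ.0) (λ.0)
  step 5: (λ.λ.λ.1) (λ.0) (λ.0)
  step 6: (λ.λ.1) (λ.0)
  step 7: λ.λ.0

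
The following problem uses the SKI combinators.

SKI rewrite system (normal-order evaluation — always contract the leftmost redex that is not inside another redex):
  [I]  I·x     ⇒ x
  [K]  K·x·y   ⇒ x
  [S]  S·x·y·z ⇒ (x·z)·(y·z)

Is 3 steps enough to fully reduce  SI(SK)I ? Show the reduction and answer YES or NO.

Answer: YES — reaches normal form SKI in 3 ≤ 3 steps

Reduction:
  start: SI(SK)I
  [1] II(SKI)
  [2] I(SKI)
  [3] SKI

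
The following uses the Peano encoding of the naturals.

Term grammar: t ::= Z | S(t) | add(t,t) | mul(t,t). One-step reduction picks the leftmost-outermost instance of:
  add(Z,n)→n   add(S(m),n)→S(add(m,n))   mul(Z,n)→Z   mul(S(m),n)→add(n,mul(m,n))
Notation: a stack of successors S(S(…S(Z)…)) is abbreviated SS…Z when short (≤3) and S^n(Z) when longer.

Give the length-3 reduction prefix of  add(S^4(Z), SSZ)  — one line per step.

Answer: after 3 steps: S(S(S(add(SZ, SSZ))))

Derivation:
  start: add(S^4(Z), SSZ)
  [1] S(add(SSSZ, SSZ))
  [2] S(S(add(SSZ, SSZ)))
  [3] S(S(S(add(SZ, SSZ))))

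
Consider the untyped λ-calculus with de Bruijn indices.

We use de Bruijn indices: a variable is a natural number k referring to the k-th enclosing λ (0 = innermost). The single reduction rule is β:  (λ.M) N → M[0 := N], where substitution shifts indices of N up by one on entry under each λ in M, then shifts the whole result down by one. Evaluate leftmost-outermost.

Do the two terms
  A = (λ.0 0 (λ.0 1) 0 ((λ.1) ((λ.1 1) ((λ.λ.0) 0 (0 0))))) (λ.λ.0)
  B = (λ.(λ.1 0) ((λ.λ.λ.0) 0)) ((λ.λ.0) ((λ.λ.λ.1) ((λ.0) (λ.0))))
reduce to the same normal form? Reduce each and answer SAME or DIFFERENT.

Answer: SAME — A ⇓ λ.λ.0, B ⇓ λ.λ.0

Reduction:
Term A:
  start: (λ.0 0 (λ.0 1) 0 ((λ.1) ((λ.1 1) ((λ.λ.0) 0 (0 0))))) (λ.λ.0)
  step 1: (λ.λ.0) (λ.λ.0) (λ.0 (λ.λ.0)) (λ.λ.0) ((λ.λ.λ.0) ((λ.(λ.λ.0) (λ.λ.0)) ((λ.λ.0) (λ.λ.0) ((λ.λ.0) (λ.λ.0)))))
  step 2: (λ.0) (λ.0 (λ.λ.0)) (λ.λ.0) ((λ.λ.λ.0) ((λ.(λ.λ.0) (λ.λ.0)) ((λ.λ.0) (λ.λ.0) ((λ.λ.0) (λ.λ.0)))))
  step 3: (λ.0 (λ.λ.0)) (λ.λ.0) ((λ.λ.λ.0) ((λ.(λ.λ.0) (λ.λ.0)) ((λ.λ.0) (λ.λ.0) ((λ.λ.0) (λ.λ.0)))))
  step 4: (λ.λ.0) (λ.λ.0) ((λ.λ.λ.0) ((λ.(λ.λ.0) (λ.λ.0)) ((λ.λ.0) (λ.λ.0) ((λ.λ.0) (λ.λ.0)))))
  step 5: (λ.0) ((λ.λ.λ.0) ((λ.(λ.λ.0) (λ.λ.0)) ((λ.λ.0) (λ.λ.0) ((λ.λ.0) (λ.λ.0)))))
  step 6: (λ.λ.λ.0) ((λ.(λ.λ.0) (λ.λ.0)) ((λ.λ.0) (λ.λ.0) ((λ.λ.0) (λ.λ.0))))
  step 7: λ.λ.0

Term B:
  start: (λ.(λ.1 0) ((λ.λ.λ.0) 0)) ((λ.λ.0) ((λ.λ.λ.1) ((λ.0) (λ.0))))
  step 1: (λ.(λ.λ.0) ((λ.λ.λ.1) ((λ.0) (λ.0))) 0) ((λ.λ.λ.0) ((λ.λ.0) ((λ.λ.λ.1) ((λ.0) (λ.0)))))
  step 2: (λ.λ.0) ((λ.λ.λ.1) ((λ.0) (λ.0))) ((λ.λ.λ.0) ((λ.λ.0) ((λ.λ.λ.1) ((λ.0) (λ.0)))))
  step 3: (λ.0) ((λ.λ.λ.0) ((λ.λ.0) ((λ.λ.λ.1) ((λ.0) (λ.0)))))
  step 4: (λ.λ.λ.0) ((λ.λ.0) ((λ.λ.λ.1) ((λ.0) (λ.0))))
  step 5: λ.λ.0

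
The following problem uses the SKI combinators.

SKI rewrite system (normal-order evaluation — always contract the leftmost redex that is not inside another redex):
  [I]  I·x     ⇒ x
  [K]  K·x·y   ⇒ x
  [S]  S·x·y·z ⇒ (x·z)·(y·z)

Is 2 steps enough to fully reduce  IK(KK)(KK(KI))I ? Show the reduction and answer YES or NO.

Answer: NO — after 2 steps the term is KKI, not yet normal

Working:
  start: IK(KK)(KK(KI))I
  →1  K(KK)(KK(KI))I
  →2  KKI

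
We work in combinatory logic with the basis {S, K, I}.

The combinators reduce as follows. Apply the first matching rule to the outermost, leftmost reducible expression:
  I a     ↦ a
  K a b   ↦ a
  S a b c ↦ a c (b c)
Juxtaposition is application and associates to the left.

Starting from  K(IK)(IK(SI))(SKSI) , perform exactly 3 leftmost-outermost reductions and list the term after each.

  start: K(IK)(IK(SI))(SKSI)
  →1  IK(SKSI)
  →2  K(SKSI)
  →3  K(KI(SI))

Answer: after 3 steps: K(KI(SI))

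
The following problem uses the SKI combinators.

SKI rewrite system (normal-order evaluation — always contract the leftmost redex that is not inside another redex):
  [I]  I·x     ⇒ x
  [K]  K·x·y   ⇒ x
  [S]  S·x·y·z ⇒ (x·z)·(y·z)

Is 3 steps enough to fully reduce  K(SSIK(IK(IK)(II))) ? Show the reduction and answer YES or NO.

  start: K(SSIK(IK(IK)(II)))
  →1  K(SK(IK)(IK(IK)(II)))
  →2  K(K(IK(IK)(II))(IK(IK(IK)(II))))
  →3  K(IK(IK)(II))

Answer: NO — after 3 steps the term is K(IK(IK)(II)), not yet normal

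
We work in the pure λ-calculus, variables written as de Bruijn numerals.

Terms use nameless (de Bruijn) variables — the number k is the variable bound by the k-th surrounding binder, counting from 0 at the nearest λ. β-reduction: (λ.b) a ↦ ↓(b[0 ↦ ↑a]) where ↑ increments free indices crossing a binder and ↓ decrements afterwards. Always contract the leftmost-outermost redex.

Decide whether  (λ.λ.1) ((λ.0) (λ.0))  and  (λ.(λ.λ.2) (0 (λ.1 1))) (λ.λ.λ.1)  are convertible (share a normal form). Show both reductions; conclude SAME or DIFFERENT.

Term A:
  start: (λ.λ.1) ((λ.0) (λ.0))
  step 1: λ.(λ.0) (λ.0)
  step 2: λ.λ.0

Term B:
  start: (λ.(λ.λ.2) (0 (λ.1 1))) (λ.λ.λ.1)
  step 1: (λ.λ.λ.λ.λ.1) ((λ.λ.λ.1) (λ.(λ.λ.λ.1) (λ.λ.λ.1)))
  step 2: λ.λ.λ.λ.1

Answer: DIFFERENT — A ⇓ λ.λ.0, B ⇓ λ.λ.λ.λ.1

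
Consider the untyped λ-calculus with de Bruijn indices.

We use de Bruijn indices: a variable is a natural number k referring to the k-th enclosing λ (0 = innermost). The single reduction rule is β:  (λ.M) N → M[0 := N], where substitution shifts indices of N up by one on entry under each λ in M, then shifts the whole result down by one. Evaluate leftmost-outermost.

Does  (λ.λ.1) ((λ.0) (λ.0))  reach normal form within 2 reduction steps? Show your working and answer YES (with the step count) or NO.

  start: (λ.λ.1) ((λ.0) (λ.0))
  [1] λ.(λ.0) (λ.0)
  [2] λ.λ.0

Answer: YES — reaches normal form λ.λ.0 in 2 ≤ 2 steps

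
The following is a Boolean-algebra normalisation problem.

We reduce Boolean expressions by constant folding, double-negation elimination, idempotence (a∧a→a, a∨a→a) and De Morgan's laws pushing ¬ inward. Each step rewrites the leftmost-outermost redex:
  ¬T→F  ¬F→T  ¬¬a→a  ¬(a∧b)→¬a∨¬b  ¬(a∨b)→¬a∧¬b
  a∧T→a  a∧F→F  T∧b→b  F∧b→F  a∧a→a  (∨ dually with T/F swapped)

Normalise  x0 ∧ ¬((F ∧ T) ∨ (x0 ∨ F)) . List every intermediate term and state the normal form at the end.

  start: x0 ∧ ¬((F ∧ T) ∨ (x0 ∨ F))
  →1  x0 ∧ (¬(F ∧ T) ∧ ¬(x0 ∨ F))
  →2  x0 ∧ ((¬F ∨ ¬T) ∧ ¬(x0 ∨ F))
  →3  x0 ∧ ((T ∨ ¬T) ∧ ¬(x0 ∨ F))
  →4  x0 ∧ (T ∧ ¬(x0 ∨ F))
  →5  x0 ∧ ¬(x0 ∨ F)
  →6  x0 ∧ (¬x0 ∧ ¬F)
  →7  x0 ∧ (¬x0 ∧ T)
  →8  x0 ∧ ¬x0

Answer: normal form = x0 ∧ ¬x0  (in 8 steps)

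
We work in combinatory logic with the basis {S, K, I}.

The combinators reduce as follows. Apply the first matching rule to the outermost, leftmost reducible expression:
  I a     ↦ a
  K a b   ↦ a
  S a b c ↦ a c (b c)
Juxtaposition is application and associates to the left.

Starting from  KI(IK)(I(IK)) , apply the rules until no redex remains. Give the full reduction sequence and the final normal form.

Answer: normal form = K  (in 4 steps)

Reduction:
  start: KI(IK)(I(IK))
  [1] I(I(IK))
  [2] I(IK)
  [3] IK
  [4] K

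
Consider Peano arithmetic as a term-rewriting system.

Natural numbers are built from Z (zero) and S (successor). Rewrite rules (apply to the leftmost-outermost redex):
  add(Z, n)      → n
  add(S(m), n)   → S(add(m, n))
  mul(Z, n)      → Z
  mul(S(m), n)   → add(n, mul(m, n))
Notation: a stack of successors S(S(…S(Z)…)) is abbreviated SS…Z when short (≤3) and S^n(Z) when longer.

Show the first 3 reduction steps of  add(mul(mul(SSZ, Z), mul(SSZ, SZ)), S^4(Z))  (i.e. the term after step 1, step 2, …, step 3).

  start: add(mul(mul(SSZ, Z), mul(SSZ, SZ)), S^4(Z))
  →1  add(mul(add(Z, mul(SZ, Z)), mul(SSZ, SZ)), S^4(Z))
  →2  add(mul(mul(SZ, Z), mul(SSZ, SZ)), S^4(Z))
  →3  add(mul(add(Z, mul(Z, Z)), mul(SSZ, SZ)), S^4(Z))

Answer: after 3 steps: add(mul(add(Z, mul(Z, Z)), mul(SSZ, SZ)), S^4(Z))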